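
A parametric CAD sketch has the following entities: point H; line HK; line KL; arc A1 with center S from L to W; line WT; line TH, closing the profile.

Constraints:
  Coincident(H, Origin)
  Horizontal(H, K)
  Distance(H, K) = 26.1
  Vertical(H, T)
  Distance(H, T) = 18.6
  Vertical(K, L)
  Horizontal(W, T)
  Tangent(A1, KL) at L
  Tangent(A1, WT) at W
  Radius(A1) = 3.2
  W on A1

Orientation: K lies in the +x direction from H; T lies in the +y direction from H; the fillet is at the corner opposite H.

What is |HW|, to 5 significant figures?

29.502

H is at the origin; H and K share the same y with |HK| = 26.1 and K on the +x side, so K = (26.100, 0.0000). H and T share the same x with |HT| = 18.6 and T on the +y side, so T = (0.0000, 18.600). The virtual corner opposite H is at (26.100, 18.600). Tangency of A1 to KL means the radius SL is perpendicular to KL and A1 meets WT tangentially, so SW is at right angles to WT, with radius 3.2, so the center S sits 3.2 in from both sides at S = (22.900, 15.400). That places the tangent points at L = (26.100, 15.400) on KL and W = (22.900, 18.600) on WT. Then |HW| = |W − H| = 29.502.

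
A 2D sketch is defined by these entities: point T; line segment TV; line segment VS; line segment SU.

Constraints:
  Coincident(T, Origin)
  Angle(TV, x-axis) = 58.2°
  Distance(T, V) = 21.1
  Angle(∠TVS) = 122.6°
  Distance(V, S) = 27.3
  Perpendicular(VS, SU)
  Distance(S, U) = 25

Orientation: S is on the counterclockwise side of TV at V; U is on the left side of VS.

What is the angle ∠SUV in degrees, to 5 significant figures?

47.518°

T is at the origin; TV runs at 58.2° with length 21.1, so V = 21.1·(cos 58.2°, sin 58.2°) = (11.119, 17.933). ∠TVS = 122.6°, so VS runs at 58.2° + (180° − 122.6°) = 115.60° from the x-axis; with |VS| = 27.3, S = V + 27.3·(cos 115.60°, sin 115.60°) = (-0.67717, 42.553). The perpendicularity gives SU at right angles to VS; with |SU| = 25.0 on the left of VS, U = S + 25.0·(-0.90183, -0.43209) = (-23.223, 31.751). Then cos ∠SUV = US·UV / (|US||UV|), giving 47.518°.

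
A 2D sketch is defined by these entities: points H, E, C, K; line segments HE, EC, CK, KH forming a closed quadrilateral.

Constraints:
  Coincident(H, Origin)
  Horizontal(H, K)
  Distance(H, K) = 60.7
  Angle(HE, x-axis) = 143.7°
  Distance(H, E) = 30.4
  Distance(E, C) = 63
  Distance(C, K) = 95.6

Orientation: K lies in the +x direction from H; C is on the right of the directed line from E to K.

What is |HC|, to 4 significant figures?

50.83

Checks: H = (0.00, 0.00) ✓; |EC| = 63.00 ✓; |CK| = 95.60 ✓.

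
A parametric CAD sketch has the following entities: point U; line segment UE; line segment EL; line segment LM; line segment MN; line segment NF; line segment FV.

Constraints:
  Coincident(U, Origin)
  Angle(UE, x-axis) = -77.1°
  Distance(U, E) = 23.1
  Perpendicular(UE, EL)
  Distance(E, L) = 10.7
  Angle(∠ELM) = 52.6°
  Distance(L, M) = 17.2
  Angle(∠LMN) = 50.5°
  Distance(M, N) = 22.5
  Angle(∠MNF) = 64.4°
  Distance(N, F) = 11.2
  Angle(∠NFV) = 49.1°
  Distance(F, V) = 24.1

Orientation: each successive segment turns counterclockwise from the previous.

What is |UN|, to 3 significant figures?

31.7

U is at the origin; UE runs at -77.1° with length 23.1, so E = (5.16, -22.5). UE ⟂ EL, so EL runs at 12.9°; with |EL| = 10.7, L = (15.6, -20.1). ∠ELM = 52.6° gives LM at 140° from the x-axis; with |LM| = 17.2, M = (2.35, -9.14). ∠LMN = 50.5° gives MN at -90.2° from the x-axis; with |MN| = 22.5, N = (2.27, -31.6). Then |UN| = |N − U| = 31.7.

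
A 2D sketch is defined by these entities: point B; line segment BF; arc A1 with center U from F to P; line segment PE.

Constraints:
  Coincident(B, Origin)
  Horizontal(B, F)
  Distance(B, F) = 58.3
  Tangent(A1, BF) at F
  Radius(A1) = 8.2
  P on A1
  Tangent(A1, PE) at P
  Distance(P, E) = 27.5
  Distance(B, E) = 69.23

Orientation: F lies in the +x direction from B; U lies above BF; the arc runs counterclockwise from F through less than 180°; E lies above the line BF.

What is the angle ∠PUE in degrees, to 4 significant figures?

73.40°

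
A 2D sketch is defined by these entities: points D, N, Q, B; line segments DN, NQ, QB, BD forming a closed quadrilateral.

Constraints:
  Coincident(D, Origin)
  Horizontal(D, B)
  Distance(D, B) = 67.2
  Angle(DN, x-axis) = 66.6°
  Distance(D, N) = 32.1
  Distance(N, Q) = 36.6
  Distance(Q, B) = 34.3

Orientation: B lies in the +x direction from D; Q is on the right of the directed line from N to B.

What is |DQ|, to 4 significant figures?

32.93

Checks: |NQ| = 36.60 ✓; |QB| = 34.30 ✓.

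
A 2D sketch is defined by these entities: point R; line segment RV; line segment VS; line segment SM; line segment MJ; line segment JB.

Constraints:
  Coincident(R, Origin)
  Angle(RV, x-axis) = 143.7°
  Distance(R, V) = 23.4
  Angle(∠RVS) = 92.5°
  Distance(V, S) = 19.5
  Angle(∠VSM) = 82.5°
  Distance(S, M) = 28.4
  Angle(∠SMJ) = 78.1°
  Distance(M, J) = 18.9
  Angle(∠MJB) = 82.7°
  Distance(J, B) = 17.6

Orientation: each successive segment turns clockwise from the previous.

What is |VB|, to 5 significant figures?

8.5088

R is at the origin; RV runs at 143.7° with length 23.4, so V = (-18.859, 13.853). ∠RVS = 92.5° gives VS at 56.200° from the x-axis; with |VS| = 19.5, S = (-8.0110, 30.057). ∠VSM = 82.5° gives SM at -41.300° from the x-axis; with |SM| = 28.4, M = (13.325, 11.313). ∠SMJ = 78.1° gives MJ at -143.20° from the x-axis; with |MJ| = 18.9, J = (-1.8089, -0.0082878). ∠MJB = 82.7° gives JB at 119.50° from the x-axis; with |JB| = 17.6, B = (-10.476, 15.310). Then |VB| = |B − V| = 8.5088.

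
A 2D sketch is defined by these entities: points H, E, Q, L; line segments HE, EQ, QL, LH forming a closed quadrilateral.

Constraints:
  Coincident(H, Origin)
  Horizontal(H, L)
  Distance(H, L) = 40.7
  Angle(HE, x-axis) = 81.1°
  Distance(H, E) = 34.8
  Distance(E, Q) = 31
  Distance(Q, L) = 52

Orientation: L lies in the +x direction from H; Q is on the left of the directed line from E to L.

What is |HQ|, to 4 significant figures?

60.06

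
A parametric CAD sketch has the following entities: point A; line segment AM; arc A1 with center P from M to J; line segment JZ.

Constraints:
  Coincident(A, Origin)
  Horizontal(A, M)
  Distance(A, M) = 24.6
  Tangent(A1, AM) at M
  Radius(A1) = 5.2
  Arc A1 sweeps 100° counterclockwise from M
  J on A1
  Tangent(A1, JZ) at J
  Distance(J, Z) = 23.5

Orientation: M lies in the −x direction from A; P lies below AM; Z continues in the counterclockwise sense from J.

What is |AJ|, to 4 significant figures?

30.34

A is at the origin; A and M share the same y with |AM| = 24.6 and M on the −x side, so M = (-24.60, 0.000). Tangency of A1 to AM means the radius PM is perpendicular to AM, so P = M + (0, -5.2) = (-24.60, -5.200). On A1, M sits at bearing 90° from P; a 100° counterclockwise sweep puts J at bearing 190°, so J = P + 5.2·(cos 190°, sin 190°) = (-29.72, -6.103). Then |AJ| = |J − A| = 30.34.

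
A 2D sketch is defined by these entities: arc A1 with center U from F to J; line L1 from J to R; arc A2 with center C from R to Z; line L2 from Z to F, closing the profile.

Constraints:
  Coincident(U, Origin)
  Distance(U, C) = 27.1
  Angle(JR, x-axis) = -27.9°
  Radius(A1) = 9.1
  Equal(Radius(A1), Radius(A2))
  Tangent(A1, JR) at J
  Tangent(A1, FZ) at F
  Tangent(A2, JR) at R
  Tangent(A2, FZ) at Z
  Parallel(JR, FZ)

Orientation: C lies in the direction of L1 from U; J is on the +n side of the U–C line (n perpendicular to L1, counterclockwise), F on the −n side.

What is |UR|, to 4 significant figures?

28.59

The slot axis is L1's direction at -27.9°, so u = (cos -27.9°, sin -27.9°) = (0.8838, -0.4679) and n = (−sin -27.9°, cos -27.9°) = (0.4679, 0.8838). U is at the origin and C lies 27.1 along u from U, so C = 27.1·u = (23.95, -12.68). Tangency of A1 to both parallel lines with radius 9.1 puts J and F at U ± 9.1·n: J = (4.258, 8.042), F = (-4.258, -8.042). Equal radii place R and Z the same way about C: R = C + 9.1·n = (28.21, -4.639), Z = C − 9.1·n = (19.69, -20.72). Then |UR| = |R − U| = 28.59.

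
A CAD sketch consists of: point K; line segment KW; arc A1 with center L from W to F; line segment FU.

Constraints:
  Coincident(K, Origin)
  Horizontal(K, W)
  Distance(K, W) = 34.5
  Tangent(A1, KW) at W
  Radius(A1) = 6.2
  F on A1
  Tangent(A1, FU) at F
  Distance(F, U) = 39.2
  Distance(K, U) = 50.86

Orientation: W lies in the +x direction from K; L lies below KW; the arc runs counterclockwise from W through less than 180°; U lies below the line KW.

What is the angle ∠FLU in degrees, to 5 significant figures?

81.012°

Checks: |LF| = 6.200 ✓; ∠(LF, FU) = 90.00° ✓; |FU| = 39.20 ✓; |KU| = 50.86 ✓.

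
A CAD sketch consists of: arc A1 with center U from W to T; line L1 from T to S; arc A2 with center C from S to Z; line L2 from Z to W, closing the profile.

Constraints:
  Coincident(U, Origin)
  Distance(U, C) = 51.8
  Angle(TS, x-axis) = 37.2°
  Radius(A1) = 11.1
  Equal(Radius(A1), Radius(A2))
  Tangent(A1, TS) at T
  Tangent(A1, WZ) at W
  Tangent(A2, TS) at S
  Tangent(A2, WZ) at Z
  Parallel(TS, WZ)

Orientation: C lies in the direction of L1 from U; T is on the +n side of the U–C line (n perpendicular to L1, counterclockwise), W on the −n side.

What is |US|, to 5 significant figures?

52.976

Tangency of A1 to both parallel lines with radius 11.1 puts T and W at U ± 11.1·n: T = (-6.7111, 8.8415), W = (6.7111, -8.8415). Equal radii place S and Z the same way about C: S = C + 11.1·n = (34.549, 40.160), Z = C − 11.1·n = (47.971, 22.477). Then |US| = |S − U| = 52.976.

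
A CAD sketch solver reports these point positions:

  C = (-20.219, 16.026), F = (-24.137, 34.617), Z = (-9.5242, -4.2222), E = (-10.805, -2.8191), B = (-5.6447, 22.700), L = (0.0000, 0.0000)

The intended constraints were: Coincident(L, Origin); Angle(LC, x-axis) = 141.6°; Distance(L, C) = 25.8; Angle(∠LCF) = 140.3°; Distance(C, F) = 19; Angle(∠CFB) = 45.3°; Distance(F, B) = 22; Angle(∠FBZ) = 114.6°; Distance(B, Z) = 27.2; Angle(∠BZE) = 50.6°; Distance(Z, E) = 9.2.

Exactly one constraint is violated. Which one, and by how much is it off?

Distance(Z, E) = 9.2 — off by 7.30.

L = (0.00, 0.00) ✓; LC at 141.6° ✓; |LC| = 25.80 ✓; ∠LCF = 140.3° ✓; |CF| = 19.00 ✓; ∠CFB = 45.30° ✓; |FB| = 22.00 ✓; ∠FBZ = 114.6° ✓; |BZ| = 27.20 ✓; ∠BZE = 50.59° ✓; |ZE| = 1.900 ✗.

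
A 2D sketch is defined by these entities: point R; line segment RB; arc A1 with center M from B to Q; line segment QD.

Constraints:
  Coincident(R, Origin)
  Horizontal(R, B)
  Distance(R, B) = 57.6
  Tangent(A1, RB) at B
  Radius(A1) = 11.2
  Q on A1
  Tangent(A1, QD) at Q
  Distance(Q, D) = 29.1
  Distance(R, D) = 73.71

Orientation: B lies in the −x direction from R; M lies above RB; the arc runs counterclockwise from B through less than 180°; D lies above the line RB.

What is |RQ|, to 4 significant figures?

50.22

R is at the origin; R and B share the same y with |RB| = 57.6 and B on the −x side, so B = (-57.60, 0.000). The tangent condition forces MB to be normal to RB, so M = B + (0, 11.2) = (-57.60, 11.20). Since MQ ⟂ QD (tangency), |MD| = √(11.2² + 29.1²) = 31.18 regardless of where Q sits on A1. So D lies on both circle(R, 73.71) and circle(M, 31.18); the above-RB intersection is D = (-60.40, 42.26). Q is the foot of the tangent from D: Q = (-47.55, 16.14).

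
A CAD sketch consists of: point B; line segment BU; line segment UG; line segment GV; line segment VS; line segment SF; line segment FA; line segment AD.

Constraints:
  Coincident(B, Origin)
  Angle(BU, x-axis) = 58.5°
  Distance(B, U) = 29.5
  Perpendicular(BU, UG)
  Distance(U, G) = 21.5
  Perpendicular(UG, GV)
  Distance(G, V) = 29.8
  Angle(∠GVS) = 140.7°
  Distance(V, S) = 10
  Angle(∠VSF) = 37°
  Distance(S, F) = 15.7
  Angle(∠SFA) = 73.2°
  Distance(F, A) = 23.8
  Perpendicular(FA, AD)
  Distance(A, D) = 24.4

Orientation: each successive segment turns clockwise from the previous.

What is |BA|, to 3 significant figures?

38.3

B is at the origin; BU runs at 58.5° with length 29.5, so U = (15.4, 25.2). BU is perpendicular to UG, so UG runs at -31.5°; with |UG| = 21.5, G = (33.7, 13.9). The perpendicularity gives GV at right angles to UG, so GV runs at -122°; with |GV| = 29.8, V = (18.2, -11.5). ∠GVS = 140.7° gives VS at -161° from the x-axis; with |VS| = 10.0, S = (8.73, -14.8). ∠VSF = 37.0° gives SF at 56.2° from the x-axis; with |SF| = 15.7, F = (17.5, -1.73). ∠SFA = 73.2° gives FA at -50.6° from the x-axis; with |FA| = 23.8, A = (32.6, -20.1). Then |BA| = |A − B| = 38.3.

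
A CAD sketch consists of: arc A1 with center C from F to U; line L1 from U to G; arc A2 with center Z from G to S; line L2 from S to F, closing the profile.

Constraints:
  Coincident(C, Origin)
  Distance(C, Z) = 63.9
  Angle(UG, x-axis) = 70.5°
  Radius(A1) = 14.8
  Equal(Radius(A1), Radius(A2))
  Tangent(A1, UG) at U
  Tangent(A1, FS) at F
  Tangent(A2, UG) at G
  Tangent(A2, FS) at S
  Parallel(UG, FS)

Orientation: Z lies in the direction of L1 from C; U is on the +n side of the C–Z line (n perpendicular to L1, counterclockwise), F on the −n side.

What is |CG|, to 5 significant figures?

65.592

The slot axis is L1's direction at 70.5°, so u = (cos 70.5°, sin 70.5°) = (0.33381, 0.94264) and n = (−sin 70.5°, cos 70.5°) = (-0.94264, 0.33381). C is at the origin and Z lies 63.9 along u from C, so Z = 63.9·u = (21.330, 60.235). Tangency of A1 to both parallel lines with radius 14.8 puts U and F at C ± 14.8·n: U = (-13.951, 4.9403), F = (13.951, -4.9403). Equal radii place G and S the same way about Z: G = Z + 14.8·n = (7.3792, 65.175), S = Z − 14.8·n = (35.281, 55.294). Then |CG| = |G − C| = 65.592.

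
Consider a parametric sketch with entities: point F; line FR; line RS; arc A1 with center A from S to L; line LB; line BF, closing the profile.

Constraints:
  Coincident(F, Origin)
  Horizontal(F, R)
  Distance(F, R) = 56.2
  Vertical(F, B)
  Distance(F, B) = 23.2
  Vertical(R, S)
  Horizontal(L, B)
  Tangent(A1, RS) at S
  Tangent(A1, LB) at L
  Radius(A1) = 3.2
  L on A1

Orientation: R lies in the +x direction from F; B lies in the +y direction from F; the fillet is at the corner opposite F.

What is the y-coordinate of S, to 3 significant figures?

20.0

The virtual corner opposite F is at (56.2, 23.2). The tangent condition forces AS to be normal to RS and tangency of A1 to LB means the radius AL is perpendicular to LB, with radius 3.2, so the center A sits 3.2 in from both sides at A = (53.0, 20.0). That places the tangent points at S = (56.2, 20.0) on RS and L = (53.0, 23.2) on LB. So S.y = 20.0.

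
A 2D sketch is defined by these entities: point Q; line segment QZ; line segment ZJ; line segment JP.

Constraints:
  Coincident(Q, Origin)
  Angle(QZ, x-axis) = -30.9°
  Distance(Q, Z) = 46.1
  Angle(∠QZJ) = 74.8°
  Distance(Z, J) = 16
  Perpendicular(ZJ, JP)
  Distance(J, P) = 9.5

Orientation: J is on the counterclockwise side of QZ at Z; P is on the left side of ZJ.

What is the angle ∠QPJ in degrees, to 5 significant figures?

173.62°

Q is at the origin; QZ runs at -30.9° with length 46.1, so Z = 46.1·(cos -30.9°, sin -30.9°) = (39.557, -23.674). ∠QZJ = 74.8°, so ZJ runs at -30.9° + (180° − 74.8°) = 74.300° from the x-axis; with |ZJ| = 16.0, J = Z + 16.0·(cos 74.300°, sin 74.300°) = (43.886, -8.2712). The perpendicularity gives JP at right angles to ZJ; with |JP| = 9.5 on the left of ZJ, P = J + 9.5·(-0.96269, 0.27060) = (34.741, -5.7005). Then cos ∠QPJ = PQ·PJ / (|PQ||PJ|), giving 173.62°.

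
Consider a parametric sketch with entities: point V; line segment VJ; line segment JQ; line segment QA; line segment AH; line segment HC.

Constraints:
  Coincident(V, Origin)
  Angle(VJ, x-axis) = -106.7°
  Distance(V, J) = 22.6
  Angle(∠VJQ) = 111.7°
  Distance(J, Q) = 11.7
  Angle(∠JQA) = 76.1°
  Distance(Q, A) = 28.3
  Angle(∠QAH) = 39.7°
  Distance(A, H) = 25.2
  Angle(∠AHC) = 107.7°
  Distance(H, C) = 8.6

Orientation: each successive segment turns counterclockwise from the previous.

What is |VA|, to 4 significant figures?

14.75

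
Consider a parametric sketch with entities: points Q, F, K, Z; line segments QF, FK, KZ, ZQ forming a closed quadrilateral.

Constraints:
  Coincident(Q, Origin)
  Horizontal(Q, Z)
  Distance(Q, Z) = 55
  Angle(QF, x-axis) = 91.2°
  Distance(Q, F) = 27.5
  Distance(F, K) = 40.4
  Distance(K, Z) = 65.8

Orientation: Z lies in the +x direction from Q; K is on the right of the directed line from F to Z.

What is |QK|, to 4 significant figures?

15.33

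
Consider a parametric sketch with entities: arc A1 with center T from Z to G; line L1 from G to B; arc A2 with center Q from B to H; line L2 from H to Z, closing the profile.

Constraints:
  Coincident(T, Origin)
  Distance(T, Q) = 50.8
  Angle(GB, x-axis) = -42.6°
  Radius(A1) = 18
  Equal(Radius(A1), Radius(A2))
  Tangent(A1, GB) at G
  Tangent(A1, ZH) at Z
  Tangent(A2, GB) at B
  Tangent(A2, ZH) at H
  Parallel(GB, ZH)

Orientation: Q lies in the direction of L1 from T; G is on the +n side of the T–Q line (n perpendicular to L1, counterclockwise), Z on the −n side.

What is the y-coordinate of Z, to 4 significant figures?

-13.25

T is at the origin and Q lies 50.8 along u from T, so Q = 50.8·u = (37.39, -34.39). Tangency of A1 to both parallel lines with radius 18.0 puts G and Z at T ± 18.0·n: G = (12.18, 13.25), Z = (-12.18, -13.25). So Z.y = -13.25.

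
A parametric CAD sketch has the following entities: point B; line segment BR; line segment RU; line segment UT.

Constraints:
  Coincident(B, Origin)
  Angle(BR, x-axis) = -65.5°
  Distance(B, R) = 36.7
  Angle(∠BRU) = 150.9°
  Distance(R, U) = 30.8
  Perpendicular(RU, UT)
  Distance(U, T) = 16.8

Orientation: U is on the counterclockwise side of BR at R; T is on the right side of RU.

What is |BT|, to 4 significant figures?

71.78

B is at the origin; BR runs at -65.5° with length 36.7, so R = 36.7·(cos -65.5°, sin -65.5°) = (15.22, -33.40). ∠BRU = 150.9°, so RU runs at -65.5° + (180° − 150.9°) = -36.40° from the x-axis; with |RU| = 30.8, U = R + 30.8·(cos -36.40°, sin -36.40°) = (40.01, -51.67). RU is perpendicular to UT; with |UT| = 16.8 on the right of RU, T = U + 16.8·(-0.5934, -0.8049) = (30.04, -65.20). Then |BT| = |T − B| = 71.78.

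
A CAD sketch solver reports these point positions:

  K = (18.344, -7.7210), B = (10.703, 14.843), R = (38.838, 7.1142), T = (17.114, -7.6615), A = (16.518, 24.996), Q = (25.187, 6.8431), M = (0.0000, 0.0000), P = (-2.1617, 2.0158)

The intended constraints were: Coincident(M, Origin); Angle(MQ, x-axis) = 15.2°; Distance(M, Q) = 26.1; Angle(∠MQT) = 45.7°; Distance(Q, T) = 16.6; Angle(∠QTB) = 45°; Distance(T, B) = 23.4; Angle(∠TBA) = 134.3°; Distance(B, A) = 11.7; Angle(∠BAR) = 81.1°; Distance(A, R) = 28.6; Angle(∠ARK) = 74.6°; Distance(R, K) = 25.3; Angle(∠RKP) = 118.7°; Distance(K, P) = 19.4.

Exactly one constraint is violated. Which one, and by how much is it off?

Distance(K, P) = 19.4 — off by 3.30.

M = (0.00, 0.00) ✓; MQ at 15.20° ✓; |MQ| = 26.10 ✓; ∠MQT = 45.70° ✓; |QT| = 16.60 ✓; ∠QTB = 45.00° ✓; |TB| = 23.40 ✓; ∠TBA = 134.3° ✓; |BA| = 11.70 ✓; ∠BAR = 81.10° ✓; |AR| = 28.60 ✓; ∠ARK = 74.60° ✓; |RK| = 25.30 ✓; ∠RKP = 118.7° ✓; |KP| = 22.70 ✗.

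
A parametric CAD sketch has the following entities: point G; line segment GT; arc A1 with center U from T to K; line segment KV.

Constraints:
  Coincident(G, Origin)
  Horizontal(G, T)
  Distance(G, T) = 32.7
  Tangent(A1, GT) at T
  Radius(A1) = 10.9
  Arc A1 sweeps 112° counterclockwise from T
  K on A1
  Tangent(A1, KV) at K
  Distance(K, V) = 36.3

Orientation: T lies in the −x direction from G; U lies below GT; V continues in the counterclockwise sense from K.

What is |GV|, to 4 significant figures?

56.74

G is at the origin; G and T share the same y with |GT| = 32.7 and T on the −x side, so T = (-32.70, 0.000). The tangent condition forces UT to be normal to GT, so U = T + (0, -10.9) = (-32.70, -10.90). On A1, T sits at bearing 90° from U; a 112° counterclockwise sweep puts K at bearing 202°, so K = U + 10.9·(cos 202°, sin 202°) = (-42.81, -14.98). Since A1 is tangent to KV there, UK ⟂ KV, so KV runs along (−sin 202°, cos 202°); with |KV| = 36.3, V = (-29.21, -48.64). Then |GV| = |V − G| = 56.74.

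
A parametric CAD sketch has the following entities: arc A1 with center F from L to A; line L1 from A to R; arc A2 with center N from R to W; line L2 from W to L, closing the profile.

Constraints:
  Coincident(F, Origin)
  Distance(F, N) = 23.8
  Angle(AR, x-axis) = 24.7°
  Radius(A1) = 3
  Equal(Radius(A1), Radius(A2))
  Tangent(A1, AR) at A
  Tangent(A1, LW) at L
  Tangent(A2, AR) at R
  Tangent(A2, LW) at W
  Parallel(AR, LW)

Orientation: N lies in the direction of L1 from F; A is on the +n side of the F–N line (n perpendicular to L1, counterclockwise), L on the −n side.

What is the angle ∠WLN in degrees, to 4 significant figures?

7.184°

The slot axis is L1's direction at 24.7°, so u = (cos 24.7°, sin 24.7°) = (0.9085, 0.4179) and n = (−sin 24.7°, cos 24.7°) = (-0.4179, 0.9085). F is at the origin and N lies 23.8 along u from F, so N = 23.8·u = (21.62, 9.945). Tangency of A1 to both parallel lines with radius 3.0 puts A and L at F ± 3.0·n: A = (-1.254, 2.726), L = (1.254, -2.726). Equal radii place R and W the same way about N: R = N + 3.0·n = (20.37, 12.67), W = N − 3.0·n = (22.88, 7.220). Then cos ∠WLN = LW·LN / (|LW||LN|), giving 7.184°.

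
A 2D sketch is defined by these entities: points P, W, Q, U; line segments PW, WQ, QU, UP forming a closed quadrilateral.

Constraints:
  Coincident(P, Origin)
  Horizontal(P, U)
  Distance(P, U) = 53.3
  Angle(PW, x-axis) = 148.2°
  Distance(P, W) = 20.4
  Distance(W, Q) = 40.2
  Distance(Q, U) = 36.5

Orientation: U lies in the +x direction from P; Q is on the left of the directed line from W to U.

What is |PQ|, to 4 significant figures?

29.00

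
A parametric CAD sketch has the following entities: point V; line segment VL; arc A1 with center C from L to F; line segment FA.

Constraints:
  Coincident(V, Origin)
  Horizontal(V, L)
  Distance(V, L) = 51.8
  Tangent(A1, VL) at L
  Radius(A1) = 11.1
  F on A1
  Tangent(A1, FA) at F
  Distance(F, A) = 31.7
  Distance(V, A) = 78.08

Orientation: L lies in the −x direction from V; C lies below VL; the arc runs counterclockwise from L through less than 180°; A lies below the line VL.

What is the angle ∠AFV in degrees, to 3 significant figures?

105°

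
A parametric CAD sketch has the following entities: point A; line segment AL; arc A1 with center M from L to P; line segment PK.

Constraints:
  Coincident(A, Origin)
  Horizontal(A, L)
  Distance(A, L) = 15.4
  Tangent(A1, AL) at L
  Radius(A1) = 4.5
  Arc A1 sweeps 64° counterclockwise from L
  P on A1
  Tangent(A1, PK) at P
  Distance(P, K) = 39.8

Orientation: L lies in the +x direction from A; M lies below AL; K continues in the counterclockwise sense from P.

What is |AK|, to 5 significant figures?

38.781

A is at the origin; A and L share the same y with |AL| = 15.4 and L on the +x side, so L = (15.400, 0.0000). Since A1 is tangent to AL there, ML ⟂ AL, so M = L + (0, -4.5) = (15.400, -4.5000). On A1, L sits at bearing 90° from M; a 64° counterclockwise sweep puts P at bearing 154°, so P = M + 4.5·(cos 154°, sin 154°) = (11.355, -2.5273). The tangent condition forces MP to be normal to PK, so PK runs along (−sin 154°, cos 154°); with |PK| = 39.8, K = (-6.0917, -38.299). Then |AK| = |K − A| = 38.781.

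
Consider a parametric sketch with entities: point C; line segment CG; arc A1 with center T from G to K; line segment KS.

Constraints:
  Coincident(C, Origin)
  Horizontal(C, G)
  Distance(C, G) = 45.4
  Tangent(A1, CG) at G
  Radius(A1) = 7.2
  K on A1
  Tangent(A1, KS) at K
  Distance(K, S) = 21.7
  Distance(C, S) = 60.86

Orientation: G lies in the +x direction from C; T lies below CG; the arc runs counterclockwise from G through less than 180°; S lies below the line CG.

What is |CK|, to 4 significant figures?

41.59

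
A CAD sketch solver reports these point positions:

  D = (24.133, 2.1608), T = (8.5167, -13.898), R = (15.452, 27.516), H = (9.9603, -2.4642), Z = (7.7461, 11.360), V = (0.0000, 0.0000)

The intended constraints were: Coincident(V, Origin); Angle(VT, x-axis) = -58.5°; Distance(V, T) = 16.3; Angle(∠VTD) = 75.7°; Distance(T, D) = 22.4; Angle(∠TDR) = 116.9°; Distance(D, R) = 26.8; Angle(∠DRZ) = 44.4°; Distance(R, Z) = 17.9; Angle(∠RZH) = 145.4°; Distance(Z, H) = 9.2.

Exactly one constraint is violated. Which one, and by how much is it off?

Distance(Z, H) = 9.2 — off by 4.80.

V = (0.00, 0.00) ✓; VT at -58.50° ✓; |VT| = 16.30 ✓; ∠VTD = 75.70° ✓; |TD| = 22.40 ✓; ∠TDR = 116.9° ✓; |DR| = 26.80 ✓; ∠DRZ = 44.40° ✓; |RZ| = 17.90 ✓; ∠RZH = 145.4° ✓; |ZH| = 14.00 ✗.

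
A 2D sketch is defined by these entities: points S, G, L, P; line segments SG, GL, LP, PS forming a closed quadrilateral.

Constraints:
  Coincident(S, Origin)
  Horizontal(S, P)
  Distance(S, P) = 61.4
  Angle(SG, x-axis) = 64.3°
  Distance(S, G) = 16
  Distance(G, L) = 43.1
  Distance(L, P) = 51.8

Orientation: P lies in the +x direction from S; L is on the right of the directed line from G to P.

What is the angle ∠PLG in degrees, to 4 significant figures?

72.17°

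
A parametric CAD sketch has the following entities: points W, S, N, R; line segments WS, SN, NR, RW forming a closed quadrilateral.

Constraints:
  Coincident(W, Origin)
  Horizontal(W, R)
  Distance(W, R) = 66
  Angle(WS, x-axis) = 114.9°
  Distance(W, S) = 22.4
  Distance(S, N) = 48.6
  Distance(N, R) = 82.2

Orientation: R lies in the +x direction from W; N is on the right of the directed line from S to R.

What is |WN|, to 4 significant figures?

30.39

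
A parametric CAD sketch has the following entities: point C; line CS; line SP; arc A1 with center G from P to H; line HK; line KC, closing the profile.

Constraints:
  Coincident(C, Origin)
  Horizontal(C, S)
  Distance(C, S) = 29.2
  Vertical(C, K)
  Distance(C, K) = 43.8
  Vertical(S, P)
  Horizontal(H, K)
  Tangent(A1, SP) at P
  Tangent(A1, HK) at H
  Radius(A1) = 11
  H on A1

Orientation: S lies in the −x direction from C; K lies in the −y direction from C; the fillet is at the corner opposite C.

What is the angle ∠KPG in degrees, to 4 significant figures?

20.64°

C is at the origin; CS is horizontal with |CS| = 29.2 and S on the −x side, so S = (-29.20, 0.000). C and K share the same x with |CK| = 43.8 and K on the −y side, so K = (0.000, -43.80). The virtual corner opposite C is at (-29.20, -43.80). Tangency of A1 to SP means the radius GP is perpendicular to SP and tangency of A1 to HK means the radius GH is perpendicular to HK, with radius 11.0, so the center G sits 11.0 in from both sides at G = (-18.20, -32.80). That places the tangent points at P = (-29.20, -32.80) on SP and H = (-18.20, -43.80) on HK. Then cos ∠KPG = PK·PG / (|PK||PG|), giving 20.64°.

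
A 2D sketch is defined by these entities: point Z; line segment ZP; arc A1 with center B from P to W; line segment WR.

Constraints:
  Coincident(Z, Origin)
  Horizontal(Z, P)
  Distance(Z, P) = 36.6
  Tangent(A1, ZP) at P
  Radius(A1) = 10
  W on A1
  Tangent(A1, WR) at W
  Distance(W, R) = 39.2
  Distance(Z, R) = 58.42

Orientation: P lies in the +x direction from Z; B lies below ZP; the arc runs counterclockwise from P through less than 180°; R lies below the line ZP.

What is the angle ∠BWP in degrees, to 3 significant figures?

42.3°

Z is at the origin; ZP is horizontal with |ZP| = 36.6 and P on the +x side, so P = (36.6, 0.00). The tangent condition forces BP to be normal to ZP, so B = P + (0, -10) = (36.6, -10.0). Since BW ⟂ WR (tangency), |BR| = √(10.0² + 39.2²) = 40.5 regardless of where W sits on A1. So R lies on both circle(Z, 58.42) and circle(B, 40.5); the below-ZP intersection is R = (30.3, -50.0). W is the foot of the tangent from R: W = (26.6, -10.9).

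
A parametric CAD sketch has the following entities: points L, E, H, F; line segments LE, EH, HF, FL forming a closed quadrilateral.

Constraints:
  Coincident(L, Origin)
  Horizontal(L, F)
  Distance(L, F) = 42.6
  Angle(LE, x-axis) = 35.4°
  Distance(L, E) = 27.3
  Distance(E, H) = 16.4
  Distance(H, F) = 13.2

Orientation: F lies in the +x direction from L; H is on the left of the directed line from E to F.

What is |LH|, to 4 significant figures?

40.29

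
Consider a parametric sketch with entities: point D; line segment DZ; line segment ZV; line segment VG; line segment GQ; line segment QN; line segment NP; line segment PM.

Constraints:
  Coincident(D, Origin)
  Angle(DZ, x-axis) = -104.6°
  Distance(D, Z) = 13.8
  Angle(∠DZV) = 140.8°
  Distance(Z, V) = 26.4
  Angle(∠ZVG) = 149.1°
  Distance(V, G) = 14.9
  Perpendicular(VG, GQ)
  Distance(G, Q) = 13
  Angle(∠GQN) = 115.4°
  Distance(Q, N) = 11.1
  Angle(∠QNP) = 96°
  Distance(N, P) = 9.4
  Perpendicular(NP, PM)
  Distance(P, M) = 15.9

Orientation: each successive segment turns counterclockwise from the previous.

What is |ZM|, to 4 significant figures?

38.17

D is at the origin; DZ runs at -104.6° with length 13.8, so Z = (-3.479, -13.35). ∠DZV = 140.8° gives ZV at -65.40° from the x-axis; with |ZV| = 26.4, V = (7.511, -37.36). ∠ZVG = 149.1° gives VG at -34.50° from the x-axis; with |VG| = 14.9, G = (19.79, -45.80). VG ⟂ GQ, so GQ runs at 55.50°; with |GQ| = 13.0, Q = (27.15, -35.08). ∠GQN = 115.4° gives QN at 120.1° from the x-axis; with |QN| = 11.1, N = (21.59, -25.48). ∠QNP = 96.0° gives NP at -155.9° from the x-axis; with |NP| = 9.4, P = (13.01, -29.32). NP is perpendicular to PM, so PM runs at -65.90°; with |PM| = 15.9, M = (19.50, -43.83). Then |ZM| = |M − Z| = 38.17.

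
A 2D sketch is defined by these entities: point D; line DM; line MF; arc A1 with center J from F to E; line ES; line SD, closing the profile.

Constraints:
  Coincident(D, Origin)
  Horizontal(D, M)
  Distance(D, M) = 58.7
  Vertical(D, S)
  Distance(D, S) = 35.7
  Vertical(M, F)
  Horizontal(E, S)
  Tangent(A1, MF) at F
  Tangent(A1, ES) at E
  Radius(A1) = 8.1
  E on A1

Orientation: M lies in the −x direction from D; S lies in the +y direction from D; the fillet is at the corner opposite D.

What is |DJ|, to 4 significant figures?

57.64

D and S share the same x with |DS| = 35.7 and S on the +y side, so S = (0.000, 35.70). The virtual corner opposite D is at (-58.70, 35.70). The tangent condition forces JF to be normal to MF and tangency of A1 to ES means the radius JE is perpendicular to ES, with radius 8.1, so the center J sits 8.1 in from both sides at J = (-50.60, 27.60). Then |DJ| = |J − D| = 57.64.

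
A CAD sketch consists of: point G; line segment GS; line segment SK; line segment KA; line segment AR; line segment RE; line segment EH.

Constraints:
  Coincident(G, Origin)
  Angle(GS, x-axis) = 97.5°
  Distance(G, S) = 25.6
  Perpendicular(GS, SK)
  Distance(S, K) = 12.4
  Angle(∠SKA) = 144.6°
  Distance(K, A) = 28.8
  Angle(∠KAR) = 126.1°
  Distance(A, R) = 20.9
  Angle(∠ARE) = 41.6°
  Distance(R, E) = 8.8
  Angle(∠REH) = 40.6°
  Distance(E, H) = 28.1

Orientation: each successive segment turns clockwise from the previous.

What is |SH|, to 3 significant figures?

67.6

G is at the origin; GS runs at 97.5° with length 25.6, so S = (-3.34, 25.4). GS ⟂ SK, so SK runs at 7.50°; with |SK| = 12.4, K = (8.95, 27.0). ∠SKA = 144.6° gives KA at -27.9° from the x-axis; with |KA| = 28.8, A = (34.4, 13.5). ∠KAR = 126.1° gives AR at -81.8° from the x-axis; with |AR| = 20.9, R = (37.4, -7.16). ∠ARE = 41.6° gives RE at 140° from the x-axis; with |RE| = 8.8, E = (30.7, -1.48). ∠REH = 40.6° gives EH at 0.400° from the x-axis; with |EH| = 28.1, H = (58.8, -1.29). Then |SH| = |H − S| = 67.6.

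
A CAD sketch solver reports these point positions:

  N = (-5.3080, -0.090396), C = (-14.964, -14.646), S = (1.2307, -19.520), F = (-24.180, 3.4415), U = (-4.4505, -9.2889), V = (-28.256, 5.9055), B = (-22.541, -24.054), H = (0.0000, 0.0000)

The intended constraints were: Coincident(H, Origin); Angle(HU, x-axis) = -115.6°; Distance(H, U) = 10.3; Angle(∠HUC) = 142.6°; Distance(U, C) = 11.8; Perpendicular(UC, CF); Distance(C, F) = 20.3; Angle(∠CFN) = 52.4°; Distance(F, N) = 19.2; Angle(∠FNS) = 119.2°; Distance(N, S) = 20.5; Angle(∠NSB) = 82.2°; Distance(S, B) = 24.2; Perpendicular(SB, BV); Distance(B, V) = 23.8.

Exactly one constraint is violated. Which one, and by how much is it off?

Distance(B, V) = 23.8 — off by 6.70.

H = (0.00, 0.00) ✓; HU at -115.6° ✓; |HU| = 10.30 ✓; ∠HUC = 142.6° ✓; |UC| = 11.80 ✓; ∠(UC, CF) = 90.00° ✓; |CF| = 20.30 ✓; ∠CFN = 52.40° ✓; |FN| = 19.20 ✓; ∠FNS = 119.2° ✓; |NS| = 20.50 ✓; ∠NSB = 82.20° ✓; |SB| = 24.20 ✓; ∠(SB, BV) = 90.00° ✓; |BV| = 30.50 ✗.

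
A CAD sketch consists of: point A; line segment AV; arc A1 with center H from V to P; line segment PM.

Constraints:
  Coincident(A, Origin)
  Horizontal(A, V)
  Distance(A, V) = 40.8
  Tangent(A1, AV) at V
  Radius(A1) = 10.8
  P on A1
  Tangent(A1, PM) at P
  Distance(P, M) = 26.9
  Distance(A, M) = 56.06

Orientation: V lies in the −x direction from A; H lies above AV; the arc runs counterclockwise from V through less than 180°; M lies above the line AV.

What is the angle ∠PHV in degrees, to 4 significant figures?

109.3°

Checks: |HP| = 10.80 ✓; ∠(HP, PM) = 90.00° ✓; |PM| = 26.90 ✓; |AM| = 56.06 ✓.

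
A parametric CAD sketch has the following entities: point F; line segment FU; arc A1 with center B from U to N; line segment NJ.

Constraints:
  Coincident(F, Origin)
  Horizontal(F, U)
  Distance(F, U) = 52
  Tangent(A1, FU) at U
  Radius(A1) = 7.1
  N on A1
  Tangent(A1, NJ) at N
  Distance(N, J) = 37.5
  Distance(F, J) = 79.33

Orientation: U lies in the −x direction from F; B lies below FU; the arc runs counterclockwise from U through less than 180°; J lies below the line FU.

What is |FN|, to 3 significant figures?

59.2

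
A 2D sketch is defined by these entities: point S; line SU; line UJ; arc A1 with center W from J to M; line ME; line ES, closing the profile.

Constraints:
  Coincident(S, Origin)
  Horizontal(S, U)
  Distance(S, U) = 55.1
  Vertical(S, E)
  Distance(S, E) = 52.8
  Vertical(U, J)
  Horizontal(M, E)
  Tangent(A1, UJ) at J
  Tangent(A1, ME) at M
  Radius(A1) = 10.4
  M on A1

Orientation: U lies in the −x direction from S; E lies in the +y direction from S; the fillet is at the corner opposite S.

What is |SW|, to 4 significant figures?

61.61

SE is vertical with |SE| = 52.8 and E on the +y side, so E = (0.000, 52.80). The virtual corner opposite S is at (-55.10, 52.80). Tangency of A1 to UJ means the radius WJ is perpendicular to UJ and the tangent condition forces WM to be normal to ME, with radius 10.4, so the center W sits 10.4 in from both sides at W = (-44.70, 42.40). Then |SW| = |W − S| = 61.61.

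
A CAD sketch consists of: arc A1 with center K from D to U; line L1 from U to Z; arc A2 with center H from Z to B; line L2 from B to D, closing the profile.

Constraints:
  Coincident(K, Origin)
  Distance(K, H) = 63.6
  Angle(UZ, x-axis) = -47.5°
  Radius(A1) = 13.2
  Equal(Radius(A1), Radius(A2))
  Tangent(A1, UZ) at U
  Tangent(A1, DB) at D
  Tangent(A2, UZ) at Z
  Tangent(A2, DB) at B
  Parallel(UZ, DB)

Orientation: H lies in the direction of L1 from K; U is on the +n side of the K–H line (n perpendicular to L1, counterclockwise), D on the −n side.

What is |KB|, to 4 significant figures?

64.96

The slot axis is L1's direction at -47.5°, so u = (cos -47.5°, sin -47.5°) = (0.6756, -0.7373) and n = (−sin -47.5°, cos -47.5°) = (0.7373, 0.6756). K is at the origin and H lies 63.6 along u from K, so H = 63.6·u = (42.97, -46.89). Tangency of A1 to both parallel lines with radius 13.2 puts U and D at K ± 13.2·n: U = (9.732, 8.918), D = (-9.732, -8.918). Equal radii place Z and B the same way about H: Z = H + 13.2·n = (52.70, -37.97), B = H − 13.2·n = (33.24, -55.81). Then |KB| = |B − K| = 64.96.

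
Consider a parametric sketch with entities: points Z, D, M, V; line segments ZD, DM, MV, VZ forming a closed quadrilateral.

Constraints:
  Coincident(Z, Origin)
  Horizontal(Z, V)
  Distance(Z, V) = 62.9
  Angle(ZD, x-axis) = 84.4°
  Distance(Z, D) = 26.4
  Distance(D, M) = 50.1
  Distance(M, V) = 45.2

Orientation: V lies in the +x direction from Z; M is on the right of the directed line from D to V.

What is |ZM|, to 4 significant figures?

29.79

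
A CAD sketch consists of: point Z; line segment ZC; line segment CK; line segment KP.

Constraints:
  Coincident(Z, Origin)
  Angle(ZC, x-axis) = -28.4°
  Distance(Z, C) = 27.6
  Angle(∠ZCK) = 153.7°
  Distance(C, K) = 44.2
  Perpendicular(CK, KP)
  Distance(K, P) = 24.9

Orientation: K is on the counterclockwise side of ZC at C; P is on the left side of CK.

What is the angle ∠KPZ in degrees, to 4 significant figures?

79.59°

∠ZCK = 153.7°, so CK runs at -28.4° + (180° − 153.7°) = -2.100° from the x-axis; with |CK| = 44.2, K = C + 44.2·(cos -2.100°, sin -2.100°) = (68.45, -14.75). CK ⟂ KP; with |KP| = 24.9 on the left of CK, P = K + 24.9·(0.03664, 0.9993) = (69.36, 10.14). Then cos ∠KPZ = PK·PZ / (|PK||PZ|), giving 79.59°.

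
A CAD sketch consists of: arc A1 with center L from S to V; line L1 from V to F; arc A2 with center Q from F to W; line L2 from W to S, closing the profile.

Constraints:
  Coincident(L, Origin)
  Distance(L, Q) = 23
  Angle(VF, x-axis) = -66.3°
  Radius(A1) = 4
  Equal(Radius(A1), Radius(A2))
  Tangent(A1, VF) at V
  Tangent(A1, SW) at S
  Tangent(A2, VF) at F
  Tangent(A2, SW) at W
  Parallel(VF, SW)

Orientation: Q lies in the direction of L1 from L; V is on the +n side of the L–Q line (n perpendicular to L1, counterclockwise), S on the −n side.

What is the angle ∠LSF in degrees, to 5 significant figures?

70.821°

The slot axis is L1's direction at -66.3°, so u = (cos -66.3°, sin -66.3°) = (0.40195, -0.91566) and n = (−sin -66.3°, cos -66.3°) = (0.91566, 0.40195). L is at the origin and Q lies 23.0 along u from L, so Q = 23.0·u = (9.2448, -21.060). Tangency of A1 to both parallel lines with radius 4.0 puts V and S at L ± 4.0·n: V = (3.6627, 1.6078), S = (-3.6627, -1.6078). Equal radii place F and W the same way about Q: F = Q + 4.0·n = (12.907, -19.452), W = Q − 4.0·n = (5.5821, -22.668). Then cos ∠LSF = SL·SF / (|SL||SF|), giving 70.821°.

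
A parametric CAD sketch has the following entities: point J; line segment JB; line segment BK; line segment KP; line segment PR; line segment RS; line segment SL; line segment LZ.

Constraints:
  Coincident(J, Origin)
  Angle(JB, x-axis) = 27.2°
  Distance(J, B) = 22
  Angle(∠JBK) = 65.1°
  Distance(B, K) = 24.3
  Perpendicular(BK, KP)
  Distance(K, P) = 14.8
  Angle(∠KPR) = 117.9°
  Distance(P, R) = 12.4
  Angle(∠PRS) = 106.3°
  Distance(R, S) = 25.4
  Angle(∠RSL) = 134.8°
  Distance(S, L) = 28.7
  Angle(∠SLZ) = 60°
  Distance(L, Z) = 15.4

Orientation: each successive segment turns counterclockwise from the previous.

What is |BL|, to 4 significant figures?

26.59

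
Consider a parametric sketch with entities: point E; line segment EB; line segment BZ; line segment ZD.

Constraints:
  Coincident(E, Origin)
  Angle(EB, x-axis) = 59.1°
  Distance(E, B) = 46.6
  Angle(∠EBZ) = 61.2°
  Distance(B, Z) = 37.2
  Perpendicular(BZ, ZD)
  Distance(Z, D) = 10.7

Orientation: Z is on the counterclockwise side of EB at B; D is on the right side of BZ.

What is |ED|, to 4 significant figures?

53.61

∠EBZ = 61.2°, so BZ runs at 59.1° + (180° − 61.2°) = 177.9° from the x-axis; with |BZ| = 37.2, Z = B + 37.2·(cos 177.9°, sin 177.9°) = (-13.24, 41.35). The perpendicularity gives ZD at right angles to BZ; with |ZD| = 10.7 on the right of BZ, D = Z + 10.7·(0.03664, 0.9993) = (-12.85, 52.04). Then |ED| = |D − E| = 53.61.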